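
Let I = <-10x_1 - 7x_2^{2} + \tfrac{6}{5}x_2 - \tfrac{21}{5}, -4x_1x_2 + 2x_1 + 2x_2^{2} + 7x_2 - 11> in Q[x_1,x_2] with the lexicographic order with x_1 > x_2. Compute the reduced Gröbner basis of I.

f_1 = -10x_1 - 7x_2^{2} + \tfrac{6}{5}x_2 - \tfrac{21}{5}, LT = x_1.
f_2 = -4x_1x_2 + 2x_1 + 2x_2^{2} + 7x_2 - 11, LT = x_1x_2.

S(f_1,f_2): lcm = x_1x_2. S = \tfrac{1}{2}x_1 + \tfrac{7}{10}x_2^{3} + \tfrac{19}{50}x_2^{2} + \tfrac{217}{100}x_2 - \tfrac{11}{4}.
  leading term x_1: subtract (-\tfrac{1}{20})·f_1 from \tfrac{1}{2}x_1 + \tfrac{7}{10}x_2^{3} + \tfrac{19}{50}x_2^{2} + \tfrac{217}{100}x_2 - \tfrac{11}{4} → \tfrac{7}{10}x_2^{3} + \tfrac{3}{100}x_2^{2} + \tfrac{223}{100}x_2 - \tfrac{74}{25}
  leading term x_2^{3}: no divisor's leading term divides it; move \tfrac{7}{10}x_2^{3} to the remainder.
  leading term x_2^{2}: no divisor's leading term divides it; move \tfrac{3}{100}x_2^{2} to the remainder.
  leading term x_2: no divisor's leading term divides it; move \tfrac{223}{100}x_2 to the remainder.
  leading term 1: no divisor's leading term divides it; move -\tfrac{74}{25} to the remainder.
  remainder \tfrac{7}{10}x_2^{3} + \tfrac{3}{100}x_2^{2} + \tfrac{223}{100}x_2 - \tfrac{74}{25} ≠ 0; add g_3 = \tfrac{7}{10}x_2^{3} + \tfrac{3}{100}x_2^{2} + \tfrac{223}{100}x_2 - \tfrac{74}{25} to the basis.

The other S-polynomials (S(f_1,g_3), S(f_2,g_3)) all reduce to 0 modulo the current basis, so we have a Gröbner basis.
Inter-reduce: drop elements whose leading term is divisible by another's, tail-reduce, and make monic.

G = {x_1 + \tfrac{7}{10}x_2^{2} - \tfrac{3}{25}x_2 + \tfrac{21}{50}, x_2^{3} + \tfrac{3}{70}x_2^{2} + \tfrac{223}{70}x_2 - \tfrac{148}{35}}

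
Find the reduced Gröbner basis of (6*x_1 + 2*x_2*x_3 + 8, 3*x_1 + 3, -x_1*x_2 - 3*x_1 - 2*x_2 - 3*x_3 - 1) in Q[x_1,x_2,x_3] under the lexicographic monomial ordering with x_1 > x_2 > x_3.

f_1 = 6*x_1 + 2*x_2*x_3 + 8, LT = x_1.
f_2 = 3*x_1 + 3, LT = x_1.
f_3 = -x_1*x_2 - 3*x_1 - 2*x_2 - 3*x_3 - 1, LT = x_1*x_2.

S(f_1,f_2): lcm = x_1. S = 1/3*x_2*x_3 + 1/3.
  leading term x_2*x_3: no divisor's leading term divides it; move 1/3*x_2*x_3 to the remainder.
  leading term 1: no divisor's leading term divides it; move 1/3 to the remainder.
  remainder 1/3*x_2*x_3 + 1/3 ≠ 0; add g_4 = 1/3*x_2*x_3 + 1/3 to the basis.

S(f_1,f_3): lcm = x_1*x_2. S = -3*x_1 + 1/3*x_2**2*x_3 - 2/3*x_2 - 3*x_3 - 1.
  leading term x_1: subtract (-1/2)·f_1 from -3*x_1 + 1/3*x_2**2*x_3 - 2/3*x_2 - 3*x_3 - 1 → 1/3*x_2**2*x_3 + x_2*x_3 - 2/3*x_2 - 3*x_3 + 3
  leading term x_2**2*x_3: subtract (x_2)·g_4 from 1/3*x_2**2*x_3 + x_2*x_3 - 2/3*x_2 - 3*x_3 + 3 → x_2*x_3 - x_2 - 3*x_3 + 3
  leading term x_2*x_3: subtract (3)·g_4 from x_2*x_3 - x_2 - 3*x_3 + 3 → -x_2 - 3*x_3 + 2
  leading term x_2: no divisor's leading term divides it; move -x_2 to the remainder.
  leading term x_3: no divisor's leading term divides it; move -3*x_3 to the remainder.
  leading term 1: no divisor's leading term divides it; move 2 to the remainder.
  remainder -x_2 - 3*x_3 + 2 ≠ 0; add g_5 = -x_2 - 3*x_3 + 2 to the basis.

S(f_3,g_4): lcm = x_1*x_2*x_3. S = 3*x_1*x_3 - x_1 + 2*x_2*x_3 + 3*x_3**2 + x_3.
  leading term x_1*x_3: subtract (1/2*x_3)·f_1 from 3*x_1*x_3 - x_1 + 2*x_2*x_3 + 3*x_3**2 + x_3 → -x_1 - x_2*x_3**2 + 2*x_2*x_3 + 3*x_3**2 - 3*x_3
  leading term x_1: subtract (-1/6)·f_1 from -x_1 - x_2*x_3**2 + 2*x_2*x_3 + 3*x_3**2 - 3*x_3 → -x_2*x_3**2 + 7/3*x_2*x_3 + 3*x_3**2 - 3*x_3 + 4/3
  leading term x_2*x_3**2: subtract (-3*x_3)·g_4 from -x_2*x_3**2 + 7/3*x_2*x_3 + 3*x_3**2 - 3*x_3 + 4/3 → 7/3*x_2*x_3 + 3*x_3**2 - 2*x_3 + 4/3
  leading term x_2*x_3: subtract (7)·g_4 from 7/3*x_2*x_3 + 3*x_3**2 - 2*x_3 + 4/3 → 3*x_3**2 - 2*x_3 - 1
  leading term x_3**2: no divisor's leading term divides it; move 3*x_3**2 to the remainder.
  leading term x_3: no divisor's leading term divides it; move -2*x_3 to the remainder.
  leading term 1: no divisor's leading term divides it; move -1 to the remainder.
  remainder 3*x_3**2 - 2*x_3 - 1 ≠ 0; add g_6 = 3*x_3**2 - 2*x_3 - 1 to the basis.

The other S-polynomials (S(f_2,f_3), S(f_1,g_4), S(f_2,g_4), S(f_1,g_5), S(f_2,g_5), S(f_3,g_5), S(g_4,g_5), S(f_1,g_6), S(f_2,g_6), S(f_3,g_6), S(g_4,g_6), S(g_5,g_6)) all reduce to 0 modulo the current basis, so we have a Gröbner basis.
Inter-reduce: drop elements whose leading term is divisible by another's, tail-reduce, and make monic.

G = {x_1 + 1, x_2 + 3*x_3 - 2, x_3**2 - 2/3*x_3 - 1/3}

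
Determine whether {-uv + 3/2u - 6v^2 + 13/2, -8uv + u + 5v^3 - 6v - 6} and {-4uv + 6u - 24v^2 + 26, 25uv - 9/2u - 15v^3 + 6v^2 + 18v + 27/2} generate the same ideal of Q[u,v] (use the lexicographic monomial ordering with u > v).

No, the ideals differ.

Equality of ideals is decidable: compute both reduced Gröbner bases (unique for the ordering) and check whether they agree.
Buchberger on the first generating set:
f_1 = -uv + 3/2u - 6v^2 + 13/2, LT = uv.
f_2 = -8uv + u + 5v^3 - 6v - 6, LT = uv.

S(f_1,f_2): lcm = uv. S = -11/8u + 5/8v^3 + 6v^2 - 3/4v - 29/4.
  leading term u: no divisor's leading term divides it; move -11/8u to the remainder.
  leading term v^3: no divisor's leading term divides it; move 5/8v^3 to the remainder.
  leading term v^2: no divisor's leading term divides it; move 6v^2 to the remainder.
  leading term v: no divisor's leading term divides it; move -3/4v to the remainder.
  leading term 1: no divisor's leading term divides it; move -29/4 to the remainder.
  remainder -11/8u + 5/8v^3 + 6v^2 - 3/4v - 29/4 ≠ 0; add g_3 = -11/8u + 5/8v^3 + 6v^2 - 3/4v - 29/4 to the basis.

S(f_1,g_3): lcm = uv. S = -3/2u + 5/11v^4 + 48/11v^3 + 60/11v^2 - 58/11v - 13/2.
  leading term u: subtract (12/11)·g_3 from -3/2u + 5/11v^4 + 48/11v^3 + 60/11v^2 - 58/11v - 13/2 → 5/11v^4 + 81/22v^3 - 12/11v^2 - 49/11v + 31/22
  leading term v^4: no divisor's leading term divides it; move 5/11v^4 to the remainder.
  leading term v^3: no divisor's leading term divides it; move 81/22v^3 to the remainder.
  leading term v^2: no divisor's leading term divides it; move -12/11v^2 to the remainder.
  leading term v: no divisor's leading term divides it; move -49/11v to the remainder.
  leading term 1: no divisor's leading term divides it; move 31/22 to the remainder.
  remainder 5/11v^4 + 81/22v^3 - 12/11v^2 - 49/11v + 31/22 ≠ 0; add g_4 = 5/11v^4 + 81/22v^3 - 12/11v^2 - 49/11v + 31/22 to the basis.

The other S-polynomials (S(f_2,g_3), S(f_1,g_4), S(f_2,g_4), S(g_3,g_4)) all reduce to 0 modulo the current basis, so we have a Gröbner basis.
Inter-reduce: drop elements whose leading term is divisible by another's, tail-reduce, and make monic.
Reduced Gröbner basis: {u - 5/11v^3 - 48/11v^2 + 6/11v + 58/11, v^4 + 81/10v^3 - 12/5v^2 - 49/5v + 31/10}.

Buchberger on the second generating set:
h_1 = -4uv + 6u - 24v^2 + 26, LT = uv.
h_2 = 25uv - 9/2u - 15v^3 + 6v^2 + 18v + 27/2, LT = uv.

S(h_1,h_2): lcm = uv. S = -33/25u + 3/5v^3 + 144/25v^2 - 18/25v - 176/25.
  leading term u: no divisor's leading term divides it; move -33/25u to the remainder.
  leading term v^3: no divisor's leading term divides it; move 3/5v^3 to the remainder.
  leading term v^2: no divisor's leading term divides it; move 144/25v^2 to the remainder.
  leading term v: no divisor's leading term divides it; move -18/25v to the remainder.
  leading term 1: no divisor's leading term divides it; move -176/25 to the remainder.
  remainder -33/25u + 3/5v^3 + 144/25v^2 - 18/25v - 176/25 ≠ 0; add k_3 = -33/25u + 3/5v^3 + 144/25v^2 - 18/25v - 176/25 to the basis.

S(h_1,k_3): lcm = uv. S = -3/2u + 5/11v^4 + 48/11v^3 + 60/11v^2 - 16/3v - 13/2.
  leading term u: subtract (25/22)·k_3 from -3/2u + 5/11v^4 + 48/11v^3 + 60/11v^2 - 16/3v - 13/2 → 5/11v^4 + 81/22v^3 - 12/11v^2 - 149/33v + 3/2
  leading term v^4: no divisor's leading term divides it; move 5/11v^4 to the remainder.
  leading term v^3: no divisor's leading term divides it; move 81/22v^3 to the remainder.
  leading term v^2: no divisor's leading term divides it; move -12/11v^2 to the remainder.
  leading term v: no divisor's leading term divides it; move -149/33v to the remainder.
  leading term 1: no divisor's leading term divides it; move 3/2 to the remainder.
  remainder 5/11v^4 + 81/22v^3 - 12/11v^2 - 149/33v + 3/2 ≠ 0; add k_4 = 5/11v^4 + 81/22v^3 - 12/11v^2 - 149/33v + 3/2 to the basis.

The other S-polynomials (S(h_2,k_3), S(h_1,k_4), S(h_2,k_4), S(k_3,k_4)) all reduce to 0 modulo the current basis, so we have a Gröbner basis.
Inter-reduce: drop elements whose leading term is divisible by another's, tail-reduce, and make monic.
Reduced Gröbner basis: {u - 5/11v^3 - 48/11v^2 + 6/11v + 16/3, v^4 + 81/10v^3 - 12/5v^2 - 149/15v + 33/10}.

Since the reduced bases disagree, the two ideals are not the same.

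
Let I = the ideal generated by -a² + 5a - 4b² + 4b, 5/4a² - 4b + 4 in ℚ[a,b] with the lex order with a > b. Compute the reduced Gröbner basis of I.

f_1 = -a² + 5a - 4b² + 4b, LT = a².
f_2 = 5/4a² - 4b + 4, LT = a².

S(f_1,f_2): lcm = a². S = -5a + 4b² - ⅘b - 16/5.
  reduce S modulo (f_1, f_2):
  remainder -5a + 4b² - ⅘b - 16/5 ≠ 0; add g_3 = -5a + 4b² - ⅘b - 16/5 to the basis.

S(f_1,g_3): lcm = a². S = ⅘ab² - 4/25ab - 141/25a + 4b² - 4b.
  reduce S modulo (f_1, f_2, g_3):
  remainder 16/25b⁴ - 32/125b³ - 624/625b² - 1872/625b + 2256/625 ≠ 0; add g_4 = 16/25b⁴ - 32/125b³ - 624/625b² - 1872/625b + 2256/625 to the basis.

The other S-polynomials (S(f_2,g_3), S(f_1,g_4), S(f_2,g_4), S(g_3,g_4)) all reduce to 0 modulo the current basis, so we have a Gröbner basis.
Inter-reduce: drop elements whose leading term is divisible by another's, tail-reduce, and make monic.

G = {a - ⅘b² + 4/25b + 16/25, b⁴ - ⅖b³ - 39/25b² - 117/25b + 141/25}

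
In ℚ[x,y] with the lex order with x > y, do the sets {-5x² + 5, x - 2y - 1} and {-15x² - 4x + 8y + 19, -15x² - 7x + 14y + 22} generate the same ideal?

Yes, the ideals are equal.

Equality of ideals is decidable: compute both reduced Gröbner bases (unique for the ordering) and check whether they agree.
Buchberger on the first generating set:
f_1 = -5x² + 5, LT = x².
f_2 = x - 2y - 1, LT = x.

S(f_1,f_2): lcm = x². S = 2xy + x - 1.
  leading term xy: subtract (2y)·f_2 from 2xy + x - 1 → x + 4y² + 2y - 1
  leading term x: subtract (1)·f_2 from x + 4y² + 2y - 1 → 4y² + 4y
  leading term y²: no divisor's leading term divides it; move 4y² to the remainder.
  leading term y: no divisor's leading term divides it; move 4y to the remainder.
  remainder 4y² + 4y ≠ 0; add g_3 = 4y² + 4y to the basis.

The other S-polynomials (S(f_1,g_3), S(f_2,g_3)) all reduce to 0 modulo the current basis, so we have a Gröbner basis.
Inter-reduce: drop elements whose leading term is divisible by another's, tail-reduce, and make monic.
Reduced Gröbner basis: {x - 2y - 1, y² + y}.

Buchberger on the second generating set:
h_1 = -15x² - 4x + 8y + 19, LT = x².
h_2 = -15x² - 7x + 14y + 22, LT = x².

S(h_1,h_2): lcm = x². S = -⅕x + ⅖y + ⅕.
  leading term x: no divisor's leading term divides it; move -⅕x to the remainder.
  leading term y: no divisor's leading term divides it; move ⅖y to the remainder.
  leading term 1: no divisor's leading term divides it; move ⅕ to the remainder.
  remainder -⅕x + ⅖y + ⅕ ≠ 0; add k_3 = -⅕x + ⅖y + ⅕ to the basis.

S(h_1,k_3): lcm = x². S = 2xy + 19/15x - 8/15y - 19/15.
  leading term xy: subtract (-10y)·k_3 from 2xy + 19/15x - 8/15y - 19/15 → 19/15x + 4y² + 22/15y - 19/15
  leading term x: subtract (-19/3)·k_3 from 19/15x + 4y² + 22/15y - 19/15 → 4y² + 4y
  leading term y²: no divisor's leading term divides it; move 4y² to the remainder.
  leading term y: no divisor's leading term divides it; move 4y to the remainder.
  remainder 4y² + 4y ≠ 0; add k_4 = 4y² + 4y to the basis.

The other S-polynomials (S(h_2,k_3), S(h_1,k_4), S(h_2,k_4), S(k_3,k_4)) all reduce to 0 modulo the current basis, so we have a Gröbner basis.
Inter-reduce: drop elements whose leading term is divisible by another's, tail-reduce, and make monic.
Reduced Gröbner basis: {x - 2y - 1, y² + y}.

The two bases agree; hence the ideals are identical.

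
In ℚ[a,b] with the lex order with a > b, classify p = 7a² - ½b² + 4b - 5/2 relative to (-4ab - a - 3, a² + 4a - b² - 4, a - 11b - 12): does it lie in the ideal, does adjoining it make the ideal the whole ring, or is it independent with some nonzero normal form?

First compute the reduced Gröbner basis of I by Buchberger's algorithm.
f_1 = -4ab - a - 3, LT = ab.
f_2 = a² + 4a - b² - 4, LT = a².
f_3 = a - 11b - 12, LT = a.

S(f_1,f_2): lcm = a²b. S = ¼a² - 4ab + ¾a + b³ + 4b.
  reduce S modulo (f_1, f_2, f_3):
  remainder b³ + ¼b² + 49/4b + 13 ≠ 0; add h_4 = b³ + ¼b² + 49/4b + 13 to the basis.

S(f_1,f_3): lcm = ab. S = ¼a + 11b² + 12b + ¾.
  reduce S modulo (f_1, f_2, f_3, h_4):
  remainder 11b² + 59/4b + 15/4 ≠ 0; add h_5 = 11b² + 59/4b + 15/4 to the basis.

S(f_2,f_3): lcm = a². S = 11ab + 16a - b² - 4.
  reduce S modulo (f_1, f_2, f_3, h_4, h_5):
  remainder 1618/11b + 1618/11 ≠ 0; add h_6 = 1618/11b + 1618/11 to the basis.

The other S-polynomials (S(f_1,h_4), S(f_2,h_4), S(f_3,h_4), S(f_1,h_5), S(f_2,h_5), S(f_3,h_5), S(h_4,h_5), S(f_1,h_6), S(f_2,h_6), S(f_3,h_6), S(h_4,h_6), S(h_5,h_6)) all reduce to 0 modulo the current basis, so we have a Gröbner basis.
Inter-reduce: drop elements whose leading term is divisible by another's, tail-reduce, and make monic.
Reduced Gröbner basis: {a - 1, b + 1}.
Label its elements g_1 = a - 1, g_2 = b + 1.

Reduce p = 7a² - ½b² + 4b - 5/2 modulo G:
  leading term a²: subtract (7a)·g_1 from 7a² - ½b² + 4b - 5/2 → 7a - ½b² + 4b - 5/2
  leading term a: subtract (7)·g_1 from 7a - ½b² + 4b - 5/2 → -½b² + 4b + 9/2
  leading term b²: subtract (-½b)·g_2 from -½b² + 4b + 9/2 → 9/2b + 9/2
  leading term b: subtract (9/2)·g_2 from 9/2b + 9/2 → 0
  normal form = 0.
Since the normal form is 0, p ∈ I.

Ideal membership is decidable via reduction modulo a Gröbner basis.

7a² - ½b² + 4b - 5/2 lies in I (it reduces to 0).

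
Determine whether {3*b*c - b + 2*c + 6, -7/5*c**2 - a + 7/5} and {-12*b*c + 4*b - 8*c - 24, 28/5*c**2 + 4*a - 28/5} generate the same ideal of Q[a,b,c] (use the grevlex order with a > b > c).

Yes, the ideals are equal.

Since reduced Gröbner bases are canonical representatives of ideals under a given ordering, it suffices to compute and compare them.
Buchberger on the first generating set:
f_1 = 3*b*c - b + 2*c + 6, LT = b*c.
f_2 = -7/5*c**2 - a + 7/5, LT = c**2.

S(f_1,f_2): lcm = b*c**2. S = -5/7*a*b - 1/3*b*c + 2/3*c**2 + b + 2*c.
  leading term a*b: no divisor's leading term divides it; move -5/7*a*b to the remainder.
  leading term b*c: subtract (-1/9)·f_1 from -1/3*b*c + 2/3*c**2 + b + 2*c → 2/3*c**2 + 8/9*b + 20/9*c + 2/3
  leading term c**2: subtract (-10/21)·f_2 from 2/3*c**2 + 8/9*b + 20/9*c + 2/3 → -10/21*a + 8/9*b + 20/9*c + 4/3
  leading term a: no divisor's leading term divides it; move -10/21*a to the remainder.
  leading term b: no divisor's leading term divides it; move 8/9*b to the remainder.
  leading term c: no divisor's leading term divides it; move 20/9*c to the remainder.
  leading term 1: no divisor's leading term divides it; move 4/3 to the remainder.
  remainder -5/7*a*b - 10/21*a + 8/9*b + 20/9*c + 4/3 ≠ 0; add g_3 = -5/7*a*b - 10/21*a + 8/9*b + 20/9*c + 4/3 to the basis.

S(f_1,g_3): lcm = a*b*c. S = -1/3*a*b + 56/45*b*c + 28/9*c**2 + 2*a + 28/15*c.
  leading term a*b: subtract (7/15)·g_3 from -1/3*a*b + 56/45*b*c + 28/9*c**2 + 2*a + 28/15*c → 56/45*b*c + 28/9*c**2 + 20/9*a - 56/135*b + 112/135*c - 28/45
  leading term b*c: subtract (56/135)·f_1 from 56/45*b*c + 28/9*c**2 + 20/9*a - 56/135*b + 112/135*c - 28/45 → 28/9*c**2 + 20/9*a - 28/9
  leading term c**2: subtract (-20/9)·f_2 from 28/9*c**2 + 20/9*a - 28/9 → 0
  remainder 0.

S(f_2,g_3): leading monomials are coprime, so the S-polynomial reduces to 0 (Buchberger's first criterion).
Every S-polynomial of the final basis reduces to 0, so we have a Gröbner basis.
Inter-reduce: drop elements whose leading term is divisible by another's, tail-reduce, and make monic.
Reduced Gröbner basis: {a*b + 2/3*a - 56/45*b - 28/9*c - 28/15, b*c - 1/3*b + 2/3*c + 2, c**2 + 5/7*a - 1}.

Buchberger on the second generating set:
h_1 = -12*b*c + 4*b - 8*c - 24, LT = b*c.
h_2 = 28/5*c**2 + 4*a - 28/5, LT = c**2.

S(h_1,h_2): lcm = b*c**2. S = -5/7*a*b - 1/3*b*c + 2/3*c**2 + b + 2*c.
  leading term a*b: no divisor's leading term divides it; move -5/7*a*b to the remainder.
  leading term b*c: subtract (1/36)·h_1 from -1/3*b*c + 2/3*c**2 + b + 2*c → 2/3*c**2 + 8/9*b + 20/9*c + 2/3
  leading term c**2: subtract (5/42)·h_2 from 2/3*c**2 + 8/9*b + 20/9*c + 2/3 → -10/21*a + 8/9*b + 20/9*c + 4/3
  leading term a: no divisor's leading term divides it; move -10/21*a to the remainder.
  leading term b: no divisor's leading term divides it; move 8/9*b to the remainder.
  leading term c: no divisor's leading term divides it; move 20/9*c to the remainder.
  leading term 1: no divisor's leading term divides it; move 4/3 to the remainder.
  remainder -5/7*a*b - 10/21*a + 8/9*b + 20/9*c + 4/3 ≠ 0; add k_3 = -5/7*a*b - 10/21*a + 8/9*b + 20/9*c + 4/3 to the basis.

S(h_1,k_3): lcm = a*b*c. S = -1/3*a*b + 56/45*b*c + 28/9*c**2 + 2*a + 28/15*c.
  leading term a*b: subtract (7/15)·k_3 from -1/3*a*b + 56/45*b*c + 28/9*c**2 + 2*a + 28/15*c → 56/45*b*c + 28/9*c**2 + 20/9*a - 56/135*b + 112/135*c - 28/45
  leading term b*c: subtract (-14/135)·h_1 from 56/45*b*c + 28/9*c**2 + 20/9*a - 56/135*b + 112/135*c - 28/45 → 28/9*c**2 + 20/9*a - 28/9
  leading term c**2: subtract (5/9)·h_2 from 28/9*c**2 + 20/9*a - 28/9 → 0
  remainder 0.

S(h_2,k_3): leading monomials are coprime, so the S-polynomial reduces to 0 (Buchberger's first criterion).
Every S-polynomial of the final basis reduces to 0, so we have a Gröbner basis.
Inter-reduce: drop elements whose leading term is divisible by another's, tail-reduce, and make monic.
Reduced Gröbner basis: {a*b + 2/3*a - 56/45*b - 28/9*c - 28/15, b*c - 1/3*b + 2/3*c + 2, c**2 + 5/7*a - 1}.

Same reduced basis, so the two generating sets span the same ideal.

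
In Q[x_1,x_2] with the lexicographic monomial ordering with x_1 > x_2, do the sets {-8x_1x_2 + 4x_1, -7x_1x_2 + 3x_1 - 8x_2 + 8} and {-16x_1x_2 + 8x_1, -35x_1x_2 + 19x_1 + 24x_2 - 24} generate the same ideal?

Yes, the ideals are equal.

For a fixed monomial order, each ideal has a unique reduced Gröbner basis; comparing bases decides equality.
Buchberger on the first generating set:
f_1 = -8x_1x_2 + 4x_1, LT = x_1x_2.
f_2 = -7x_1x_2 + 3x_1 - 8x_2 + 8, LT = x_1x_2.

S(f_1,f_2): lcm = x_1x_2. S = -\tfrac{1}{14}x_1 - \tfrac{8}{7}x_2 + \tfrac{8}{7}.
  leading term x_1: no divisor's leading term divides it; move -\tfrac{1}{14}x_1 to the remainder.
  leading term x_2: no divisor's leading term divides it; move -\tfrac{8}{7}x_2 to the remainder.
  leading term 1: no divisor's leading term divides it; move \tfrac{8}{7} to the remainder.
  remainder -\tfrac{1}{14}x_1 - \tfrac{8}{7}x_2 + \tfrac{8}{7} ≠ 0; add g_3 = -\tfrac{1}{14}x_1 - \tfrac{8}{7}x_2 + \tfrac{8}{7} to the basis.

S(f_1,g_3): lcm = x_1x_2. S = -\tfrac{1}{2}x_1 - 16x_2^{2} + 16x_2.
  leading term x_1: subtract (7)·g_3 from -\tfrac{1}{2}x_1 - 16x_2^{2} + 16x_2 → -16x_2^{2} + 24x_2 - 8
  leading term x_2^{2}: no divisor's leading term divides it; move -16x_2^{2} to the remainder.
  leading term x_2: no divisor's leading term divides it; move 24x_2 to the remainder.
  leading term 1: no divisor's leading term divides it; move -8 to the remainder.
  remainder -16x_2^{2} + 24x_2 - 8 ≠ 0; add g_4 = -16x_2^{2} + 24x_2 - 8 to the basis.

S(f_2,g_3): lcm = x_1x_2. S = -\tfrac{3}{7}x_1 - 16x_2^{2} + \tfrac{120}{7}x_2 - \tfrac{8}{7}.
  leading term x_1: subtract (6)·g_3 from -\tfrac{3}{7}x_1 - 16x_2^{2} + \tfrac{120}{7}x_2 - \tfrac{8}{7} → -16x_2^{2} + 24x_2 - 8
  leading term x_2^{2}: subtract (1)·g_4 from -16x_2^{2} + 24x_2 - 8 → 0
  remainder 0.

S(f_1,g_4): lcm = x_1x_2^{2}. S = x_1x_2 - \tfrac{1}{2}x_1.
  leading term x_1x_2: subtract (-\tfrac{1}{8})·f_1 from x_1x_2 - \tfrac{1}{2}x_1 → 0
  remainder 0.

S(f_2,g_4): lcm = x_1x_2^{2}. S = \tfrac{15}{14}x_1x_2 - \tfrac{1}{2}x_1 + \tfrac{8}{7}x_2^{2} - \tfrac{8}{7}x_2.
  leading term x_1x_2: subtract (-\tfrac{15}{112})·f_1 from \tfrac{15}{14}x_1x_2 - \tfrac{1}{2}x_1 + \tfrac{8}{7}x_2^{2} - \tfrac{8}{7}x_2 → \tfrac{1}{28}x_1 + \tfrac{8}{7}x_2^{2} - \tfrac{8}{7}x_2
  leading term x_1: subtract (-\tfrac{1}{2})·g_3 from \tfrac{1}{28}x_1 + \tfrac{8}{7}x_2^{2} - \tfrac{8}{7}x_2 → \tfrac{8}{7}x_2^{2} - \tfrac{12}{7}x_2 + \tfrac{4}{7}
  leading term x_2^{2}: subtract (-\tfrac{1}{14})·g_4 from \tfrac{8}{7}x_2^{2} - \tfrac{12}{7}x_2 + \tfrac{4}{7} → 0
  remainder 0.

S(g_3,g_4): leading monomials are coprime, so the S-polynomial reduces to 0 (Buchberger's first criterion).
Every S-polynomial of the final basis reduces to 0, so we have a Gröbner basis.
Inter-reduce: drop elements whose leading term is divisible by another's, tail-reduce, and make monic.
Reduced Gröbner basis: {x_1 + 16x_2 - 16, x_2^{2} - \tfrac{3}{2}x_2 + \tfrac{1}{2}}.

Buchberger on the second generating set:
h_1 = -16x_1x_2 + 8x_1, LT = x_1x_2.
h_2 = -35x_1x_2 + 19x_1 + 24x_2 - 24, LT = x_1x_2.

S(h_1,h_2): lcm = x_1x_2. S = \tfrac{3}{70}x_1 + \tfrac{24}{35}x_2 - \tfrac{24}{35}.
  leading term x_1: no divisor's leading term divides it; move \tfrac{3}{70}x_1 to the remainder.
  leading term x_2: no divisor's leading term divides it; move \tfrac{24}{35}x_2 to the remainder.
  leading term 1: no divisor's leading term divides it; move -\tfrac{24}{35} to the remainder.
  remainder \tfrac{3}{70}x_1 + \tfrac{24}{35}x_2 - \tfrac{24}{35} ≠ 0; add k_3 = \tfrac{3}{70}x_1 + \tfrac{24}{35}x_2 - \tfrac{24}{35} to the basis.

S(h_1,k_3): lcm = x_1x_2. S = -\tfrac{1}{2}x_1 - 16x_2^{2} + 16x_2.
  leading term x_1: subtract (-\tfrac{35}{3})·k_3 from -\tfrac{1}{2}x_1 - 16x_2^{2} + 16x_2 → -16x_2^{2} + 24x_2 - 8
  leading term x_2^{2}: no divisor's leading term divides it; move -16x_2^{2} to the remainder.
  leading term x_2: no divisor's leading term divides it; move 24x_2 to the remainder.
  leading term 1: no divisor's leading term divides it; move -8 to the remainder.
  remainder -16x_2^{2} + 24x_2 - 8 ≠ 0; add k_4 = -16x_2^{2} + 24x_2 - 8 to the basis.

S(h_2,k_3): lcm = x_1x_2. S = -\tfrac{19}{35}x_1 - 16x_2^{2} + \tfrac{536}{35}x_2 + \tfrac{24}{35}.
  leading term x_1: subtract (-\tfrac{38}{3})·k_3 from -\tfrac{19}{35}x_1 - 16x_2^{2} + \tfrac{536}{35}x_2 + \tfrac{24}{35} → -16x_2^{2} + 24x_2 - 8
  leading term x_2^{2}: subtract (1)·k_4 from -16x_2^{2} + 24x_2 - 8 → 0
  remainder 0.

S(h_1,k_4): lcm = x_1x_2^{2}. S = x_1x_2 - \tfrac{1}{2}x_1.
  leading term x_1x_2: subtract (-\tfrac{1}{16})·h_1 from x_1x_2 - \tfrac{1}{2}x_1 → 0
  remainder 0.

S(h_2,k_4): lcm = x_1x_2^{2}. S = \tfrac{67}{70}x_1x_2 - \tfrac{1}{2}x_1 - \tfrac{24}{35}x_2^{2} + \tfrac{24}{35}x_2.
  leading term x_1x_2: subtract (-\tfrac{67}{1120})·h_1 from \tfrac{67}{70}x_1x_2 - \tfrac{1}{2}x_1 - \tfrac{24}{35}x_2^{2} + \tfrac{24}{35}x_2 → -\tfrac{3}{140}x_1 - \tfrac{24}{35}x_2^{2} + \tfrac{24}{35}x_2
  leading term x_1: subtract (-\tfrac{1}{2})·k_3 from -\tfrac{3}{140}x_1 - \tfrac{24}{35}x_2^{2} + \tfrac{24}{35}x_2 → -\tfrac{24}{35}x_2^{2} + \tfrac{36}{35}x_2 - \tfrac{12}{35}
  leading term x_2^{2}: subtract (\tfrac{3}{70})·k_4 from -\tfrac{24}{35}x_2^{2} + \tfrac{36}{35}x_2 - \tfrac{12}{35} → 0
  remainder 0.

S(k_3,k_4): leading monomials are coprime, so the S-polynomial reduces to 0 (Buchberger's first criterion).
Every S-polynomial of the final basis reduces to 0, so we have a Gröbner basis.
Inter-reduce: drop elements whose leading term is divisible by another's, tail-reduce, and make monic.
Reduced Gröbner basis: {x_1 + 16x_2 - 16, x_2^{2} - \tfrac{3}{2}x_2 + \tfrac{1}{2}}.

Same reduced basis, so the two generating sets span the same ideal.
The choice of monomial ordering does not affect the verdict — as long as both bases are computed under the same ordering, their equality decides ideal equality.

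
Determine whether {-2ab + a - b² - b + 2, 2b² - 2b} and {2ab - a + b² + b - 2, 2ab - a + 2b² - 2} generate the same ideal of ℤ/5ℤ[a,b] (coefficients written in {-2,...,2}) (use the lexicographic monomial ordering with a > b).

Yes, the ideals are equal.

Two ideals are equal iff their reduced Gröbner bases coincide (the reduced basis is unique for a fixed ordering).
Buchberger on the first generating set:
f_1 = -2ab + a - b² - b + 2, LT = ab.
f_2 = 2b² - 2b, LT = b².

S(f_1,f_2): lcm = ab². S = -2ab - 2b³ - 2b² - b.
  leading term ab: subtract (1)·f_1 from -2ab - 2b³ - 2b² - b → -a - 2b³ - b² - 2
  leading term a: no divisor's leading term divides it; move -a to the remainder.
  leading term b³: subtract (-b)·f_2 from -2b³ - b² - 2 → 2b² - 2
  leading term b²: subtract (1)·f_2 from 2b² - 2 → 2b - 2
  leading term b: no divisor's leading term divides it; move 2b to the remainder.
  leading term 1: no divisor's leading term divides it; move -2 to the remainder.
  remainder -a + 2b - 2 ≠ 0; add g_3 = -a + 2b - 2 to the basis.

The other S-polynomials (S(f_1,g_3), S(f_2,g_3)) all reduce to 0 modulo the current basis, so we have a Gröbner basis.
Inter-reduce: drop elements whose leading term is divisible by another's, tail-reduce, and make monic.
Reduced Gröbner basis: {a - 2b + 2, b² - b}.

Buchberger on the second generating set:
h_1 = 2ab - a + b² + b - 2, LT = ab.
h_2 = 2ab - a + 2b² - 2, LT = ab.

S(h_1,h_2): lcm = ab. S = 2b² - 2b.
  leading term b²: no divisor's leading term divides it; move 2b² to the remainder.
  leading term b: no divisor's leading term divides it; move -2b to the remainder.
  remainder 2b² - 2b ≠ 0; add k_3 = 2b² - 2b to the basis.

S(h_1,k_3): lcm = ab². S = -2ab - 2b³ - 2b² - b.
  leading term ab: subtract (-1)·h_1 from -2ab - 2b³ - 2b² - b → -a - 2b³ - b² - 2
  leading term a: no divisor's leading term divides it; move -a to the remainder.
  leading term b³: subtract (-b)·k_3 from -2b³ - b² - 2 → 2b² - 2
  leading term b²: subtract (1)·k_3 from 2b² - 2 → 2b - 2
  leading term b: no divisor's leading term divides it; move 2b to the remainder.
  leading term 1: no divisor's leading term divides it; move -2 to the remainder.
  remainder -a + 2b - 2 ≠ 0; add k_4 = -a + 2b - 2 to the basis.

The other S-polynomials (S(h_2,k_3), S(h_1,k_4), S(h_2,k_4), S(k_3,k_4)) all reduce to 0 modulo the current basis, so we have a Gröbner basis.
Inter-reduce: drop elements whose leading term is divisible by another's, tail-reduce, and make monic.
Reduced Gröbner basis: {a - 2b + 2, b² - b}.

The two bases agree; hence the ideals are identical.
The same test decides containment: I ⊆ J iff every generator of I reduces to 0 modulo a Gröbner basis of J.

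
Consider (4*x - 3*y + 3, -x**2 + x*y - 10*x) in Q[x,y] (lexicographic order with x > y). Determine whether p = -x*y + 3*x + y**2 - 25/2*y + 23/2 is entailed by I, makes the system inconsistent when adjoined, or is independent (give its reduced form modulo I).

-x*y + 3*x + y**2 - 25/2*y + 23/2 lies in I (it reduces to 0).

First compute the reduced Gröbner basis of I by Buchberger's algorithm.
f_1 = 4*x - 3*y + 3, LT = x.
f_2 = -x**2 + x*y - 10*x, LT = x**2.

S(f_1,f_2): lcm = x**2. S = 1/4*x*y - 37/4*x.
  leading term x*y: subtract (1/16*y)·f_1 from 1/4*x*y - 37/4*x → -37/4*x + 3/16*y**2 - 3/16*y
  leading term x: subtract (-37/16)·f_1 from -37/4*x + 3/16*y**2 - 3/16*y → 3/16*y**2 - 57/8*y + 111/16
  leading term y**2: no divisor's leading term divides it; move 3/16*y**2 to the remainder.
  leading term y: no divisor's leading term divides it; move -57/8*y to the remainder.
  leading term 1: no divisor's leading term divides it; move 111/16 to the remainder.
  remainder 3/16*y**2 - 57/8*y + 111/16 ≠ 0; add h_3 = 3/16*y**2 - 57/8*y + 111/16 to the basis.

S(f_1,h_3): leading monomials are coprime, so the S-polynomial reduces to 0 (Buchberger's first criterion).
S(f_2,h_3): leading monomials are coprime, so the S-polynomial reduces to 0 (Buchberger's first criterion).
Every S-polynomial of the final basis reduces to 0, so we have a Gröbner basis.
Inter-reduce: drop elements whose leading term is divisible by another's, tail-reduce, and make monic.
Reduced Gröbner basis: {x - 3/4*y + 3/4, y**2 - 38*y + 37}.
Label its elements g_1 = x - 3/4*y + 3/4, g_2 = y**2 - 38*y + 37.

Reduce p = -x*y + 3*x + y**2 - 25/2*y + 23/2 modulo G:
  leading term x*y: subtract (-y)·g_1 from -x*y + 3*x + y**2 - 25/2*y + 23/2 → 3*x + 1/4*y**2 - 47/4*y + 23/2
  leading term x: subtract (3)·g_1 from 3*x + 1/4*y**2 - 47/4*y + 23/2 → 1/4*y**2 - 19/2*y + 37/4
  leading term y**2: subtract (1/4)·g_2 from 1/4*y**2 - 19/2*y + 37/4 → 0
  normal form = 0.
Since the normal form is 0, p ∈ I.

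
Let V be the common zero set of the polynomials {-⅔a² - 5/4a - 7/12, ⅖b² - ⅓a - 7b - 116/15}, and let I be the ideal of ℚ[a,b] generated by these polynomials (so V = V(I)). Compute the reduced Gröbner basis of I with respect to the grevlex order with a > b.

G = {a² + 15/8a + ⅞, b² - ⅚a - 35/2b - 58/3}

f_1 = -⅔a² - 5/4a - 7/12, LT = a².
f_2 = ⅖b² - ⅓a - 7b - 116/15, LT = b².

The S-polynomials (S(f_1,f_2)) all reduce to 0 modulo the current basis, so we have a Gröbner basis.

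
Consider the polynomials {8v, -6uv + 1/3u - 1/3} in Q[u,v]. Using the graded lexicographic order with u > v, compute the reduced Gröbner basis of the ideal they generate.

The reduced Gröbner basis is the canonical form of the ideal for this ordering.

f_1 = 8v, LT = v.
f_2 = -6uv + 1/3u - 1/3, LT = uv.

S(f_1,f_2): lcm = uv. S = 1/18u - 1/18.
  leading term u: no divisor's leading term divides it; move 1/18u to the remainder.
  leading term 1: no divisor's leading term divides it; move -1/18 to the remainder.
  remainder 1/18u - 1/18 ≠ 0; add g_3 = 1/18u - 1/18 to the basis.

S(f_1,g_3): leading monomials are coprime, so the S-polynomial reduces to 0 (Buchberger's first criterion).
S(f_2,g_3): lcm = uv. S = -1/18u + v + 1/18.
  leading term u: subtract (-1)·g_3 from -1/18u + v + 1/18 → v
  leading term v: subtract (1/8)·f_1 from v → 0
  remainder 0.

Every S-polynomial of the final basis reduces to 0, so we have a Gröbner basis.
Inter-reduce: drop elements whose leading term is divisible by another's, tail-reduce, and make monic.

G = {u - 1, v}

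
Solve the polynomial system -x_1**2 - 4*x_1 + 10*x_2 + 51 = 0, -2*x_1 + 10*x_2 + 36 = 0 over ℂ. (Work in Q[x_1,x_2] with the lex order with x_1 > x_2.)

{(-5, -23/5), (3, -3)}

Compute a lex Gröbner basis by Buchberger's algorithm.
f_1 = -x_1**2 - 4*x_1 + 10*x_2 + 51, LT = x_1**2.
f_2 = -2*x_1 + 10*x_2 + 36, LT = x_1.

S(f_1,f_2): lcm = x_1**2. S = 5*x_1*x_2 + 22*x_1 - 10*x_2 - 51.
  reduce S modulo (f_1, f_2):
  remainder 25*x_2**2 + 190*x_2 + 345 ≠ 0; add h_3 = 25*x_2**2 + 190*x_2 + 345 to the basis.

The other S-polynomials (S(f_1,h_3), S(f_2,h_3)) all reduce to 0 modulo the current basis, so we have a Gröbner basis.
Inter-reduce: drop elements whose leading term is divisible by another's, tail-reduce, and make monic.
Reduced Gröbner basis: {x_1 - 5*x_2 - 18, x_2**2 + 38/5*x_2 + 69/5}.

A lex Gröbner basis eliminates variables successively. Here x_2**2 + 38/5*x_2 + 69/5 depends only on x_2, with roots {-23/5, -3}; lifting each root through the earlier basis elements recovers the full solutions.
  x_2 = -23/5: the earlier basis element becomes x_1 + 5 = 0, giving x_1 = -5 — point (-5, -23/5).
  x_2 = -3: the earlier basis element becomes x_1 - 3 = 0, giving x_1 = 3 — point (3, -3).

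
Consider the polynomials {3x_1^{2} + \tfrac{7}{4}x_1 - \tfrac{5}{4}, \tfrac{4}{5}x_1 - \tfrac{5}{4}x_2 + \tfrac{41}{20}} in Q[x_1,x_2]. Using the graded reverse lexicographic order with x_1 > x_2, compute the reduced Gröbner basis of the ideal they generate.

f_1 = 3x_1^{2} + \tfrac{7}{4}x_1 - \tfrac{5}{4}, LT = x_1^{2}.
f_2 = \tfrac{4}{5}x_1 - \tfrac{5}{4}x_2 + \tfrac{41}{20}, LT = x_1.

S(f_1,f_2): lcm = x_1^{2}. S = \tfrac{25}{16}x_1x_2 - \tfrac{95}{48}x_1 - \tfrac{5}{12}.
  leading term x_1x_2: subtract (\tfrac{125}{64}x_2)·f_2 from \tfrac{25}{16}x_1x_2 - \tfrac{95}{48}x_1 - \tfrac{5}{12} → \tfrac{625}{256}x_2^{2} - \tfrac{95}{48}x_1 - \tfrac{1025}{256}x_2 - \tfrac{5}{12}
  leading term x_2^{2}: no divisor's leading term divides it; move \tfrac{625}{256}x_2^{2} to the remainder.
  leading term x_1: subtract (-\tfrac{475}{192})·f_2 from -\tfrac{95}{48}x_1 - \tfrac{1025}{256}x_2 - \tfrac{5}{12} → -\tfrac{2725}{384}x_2 + \tfrac{3575}{768}
  leading term x_2: no divisor's leading term divides it; move -\tfrac{2725}{384}x_2 to the remainder.
  leading term 1: no divisor's leading term divides it; move \tfrac{3575}{768} to the remainder.
  remainder \tfrac{625}{256}x_2^{2} - \tfrac{2725}{384}x_2 + \tfrac{3575}{768} ≠ 0; add g_3 = \tfrac{625}{256}x_2^{2} - \tfrac{2725}{384}x_2 + \tfrac{3575}{768} to the basis.

The other S-polynomials (S(f_1,g_3), S(f_2,g_3)) all reduce to 0 modulo the current basis, so we have a Gröbner basis.
Inter-reduce: drop elements whose leading term is divisible by another's, tail-reduce, and make monic.

G = {x_2^{2} - \tfrac{218}{75}x_2 + \tfrac{143}{75}, x_1 - \tfrac{25}{16}x_2 + \tfrac{41}{16}}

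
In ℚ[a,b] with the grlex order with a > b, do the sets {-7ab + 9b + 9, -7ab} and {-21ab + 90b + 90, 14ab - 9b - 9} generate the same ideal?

For a fixed monomial order, each ideal has a unique reduced Gröbner basis; comparing bases decides equality.
Buchberger on the first generating set:
f_1 = -7ab + 9b + 9, LT = ab.
f_2 = -7ab, LT = ab.

S(f_1,f_2): lcm = ab. S = -9/7b - 9/7.
  reduce S modulo (f_1, f_2):
  remainder -9/7b - 9/7 ≠ 0; add g_3 = -9/7b - 9/7 to the basis.

S(f_1,g_3): lcm = ab. S = -a - 9/7b - 9/7.
  reduce S modulo (f_1, f_2, g_3):
  remainder -a ≠ 0; add g_4 = -a to the basis.

The other S-polynomials (S(f_2,g_3), S(f_1,g_4), S(f_2,g_4), S(g_3,g_4)) all reduce to 0 modulo the current basis, so we have a Gröbner basis.
Inter-reduce: drop elements whose leading term is divisible by another's, tail-reduce, and make monic.
Reduced Gröbner basis: {a, b + 1}.

Buchberger on the second generating set:
h_1 = -21ab + 90b + 90, LT = ab.
h_2 = 14ab - 9b - 9, LT = ab.

S(h_1,h_2): lcm = ab. S = -51/14b - 51/14.
  reduce S modulo (h_1, h_2):
  remainder -51/14b - 51/14 ≠ 0; add k_3 = -51/14b - 51/14 to the basis.

S(h_1,k_3): lcm = ab. S = -a - 30/7b - 30/7.
  reduce S modulo (h_1, h_2, k_3):
  remainder -a ≠ 0; add k_4 = -a to the basis.

The other S-polynomials (S(h_2,k_3), S(h_1,k_4), S(h_2,k_4), S(k_3,k_4)) all reduce to 0 modulo the current basis, so we have a Gröbner basis.
Inter-reduce: drop elements whose leading term is divisible by another's, tail-reduce, and make monic.
Reduced Gröbner basis: {a, b + 1}.

These coincide, so the ideals are equal.

Yes, the ideals are equal.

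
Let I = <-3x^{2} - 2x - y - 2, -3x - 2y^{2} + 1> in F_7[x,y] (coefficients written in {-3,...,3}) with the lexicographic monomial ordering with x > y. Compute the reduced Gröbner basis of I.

G = {x + 3y^{2} + 2, y^{4} - 2y^{2} - y - 3}

Buchberger's algorithm terminates because the ascending chain of leading-term ideals stabilizes.

f_1 = -3x^{2} - 2x - y - 2, LT = x^{2}.
f_2 = -3x - 2y^{2} + 1, LT = x.

S(f_1,f_2): lcm = x^{2}. S = -3xy^{2} + x - 2y + 3.
  leading term xy^{2}: subtract (y^{2})·f_2 from -3xy^{2} + x - 2y + 3 → x + 2y^{4} - y^{2} - 2y + 3
  leading term x: subtract (2)·f_2 from x + 2y^{4} - y^{2} - 2y + 3 → 2y^{4} + 3y^{2} - 2y + 1
  leading term y^{4}: no divisor's leading term divides it; move 2y^{4} to the remainder.
  leading term y^{2}: no divisor's leading term divides it; move 3y^{2} to the remainder.
  leading term y: no divisor's leading term divides it; move -2y to the remainder.
  leading term 1: no divisor's leading term divides it; move 1 to the remainder.
  remainder 2y^{4} + 3y^{2} - 2y + 1 ≠ 0; add g_3 = 2y^{4} + 3y^{2} - 2y + 1 to the basis.

S(f_1,g_3): leading monomials are coprime, so the S-polynomial reduces to 0 (Buchberger's first criterion).
S(f_2,g_3): leading monomials are coprime, so the S-polynomial reduces to 0 (Buchberger's first criterion).
Every S-polynomial of the final basis reduces to 0, so we have a Gröbner basis.
Inter-reduce: drop elements whose leading term is divisible by another's, tail-reduce, and make monic.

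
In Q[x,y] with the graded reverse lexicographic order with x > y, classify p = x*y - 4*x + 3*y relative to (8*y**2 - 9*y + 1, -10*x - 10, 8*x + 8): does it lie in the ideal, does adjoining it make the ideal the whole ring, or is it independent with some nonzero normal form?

First compute the reduced Gröbner basis of I by Buchberger's algorithm.
f_1 = 8*y**2 - 9*y + 1, LT = y**2.
f_2 = -10*x - 10, LT = x.
f_3 = 8*x + 8, LT = x.

The S-polynomials (S(f_1,f_2), S(f_1,f_3), S(f_2,f_3)) all reduce to 0 modulo the current basis, so we have a Gröbner basis.
Inter-reduce: drop elements whose leading term is divisible by another's, tail-reduce, and make monic.
Reduced Gröbner basis: {y**2 - 9/8*y + 1/8, x + 1}.
Label its elements g_1 = y**2 - 9/8*y + 1/8, g_2 = x + 1.

Reduce p = x*y - 4*x + 3*y modulo G:
  leading term x*y: subtract (y)·g_2 from x*y - 4*x + 3*y → -4*x + 2*y
  leading term x: subtract (-4)·g_2 from -4*x + 2*y → 2*y + 4
  leading term y: no divisor's leading term divides it; move 2*y to the remainder.
  leading term 1: no divisor's leading term divides it; move 4 to the remainder.
  normal form = 2*y + 4.
The normal form is nonzero, so p ∉ I. Since p minus its normal form lies in I, I + (p) = I + (r) where r = 2*y + 4; decide whether this ideal is the whole ring.
Run Buchberger on G together with r (pairs among the g_i already reduce to 0 since G is a Gröbner basis):
g_1 = y**2 - 9/8*y + 1/8, LT = y**2.
g_2 = x + 1, LT = x.
r = 2*y + 4, LT = y.

S(g_1,r): lcm = y**2. S = -25/8*y + 1/8.
  reduce S modulo (g_1, g_2, r):
  remainder 51/8 ≠ 0; add m_4 = 51/8 to the basis.

The other S-polynomials (S(g_1,g_2), S(g_2,r), S(g_1,m_4), S(g_2,m_4), S(r,m_4)) all reduce to 0 modulo the current basis, so we have a Gröbner basis.
Inter-reduce: drop elements whose leading term is divisible by another's, tail-reduce, and make monic.
Reduced Gröbner basis: {1}.
The reduced Gröbner basis of I + (p) is {1}: the ideal is the whole ring, so the enlarged system has no common solution — adjoining p is inconsistent.

Adjoining x*y - 4*x + 3*y makes the ideal the whole ring: the system is inconsistent.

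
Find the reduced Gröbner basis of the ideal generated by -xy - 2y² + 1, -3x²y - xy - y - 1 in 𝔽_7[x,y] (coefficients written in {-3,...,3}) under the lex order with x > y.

G = {x - 3y³ - 3y² + 3y + 3, y⁴ + y³ + 2y² - y + 2}

This is the nonlinear analogue of row-reducing a linear system.

f_1 = -xy - 2y² + 1, LT = xy.
f_2 = -3x²y - xy - y - 1, LT = x²y.

S(f_1,f_2): lcm = x²y. S = 2xy² + 2xy - x + 2y + 2.
  leading term xy²: subtract (-2y)·f_1 from 2xy² + 2xy - x + 2y + 2 → 2xy - x + 3y³ - 3y + 2
  leading term xy: subtract (-2)·f_1 from 2xy - x + 3y³ - 3y + 2 → -x + 3y³ + 3y² - 3y - 3
  leading term x: no divisor's leading term divides it; move -x to the remainder.
  leading term y³: no divisor's leading term divides it; move 3y³ to the remainder.
  leading term y²: no divisor's leading term divides it; move 3y² to the remainder.
  leading term y: no divisor's leading term divides it; move -3y to the remainder.
  leading term 1: no divisor's leading term divides it; move -3 to the remainder.
  remainder -x + 3y³ + 3y² - 3y - 3 ≠ 0; add g_3 = -x + 3y³ + 3y² - 3y - 3 to the basis.

S(f_1,g_3): lcm = xy. S = 3y⁴ + 3y³ - y² - 3y - 1.
  leading term y⁴: no divisor's leading term divides it; move 3y⁴ to the remainder.
  leading term y³: no divisor's leading term divides it; move 3y³ to the remainder.
  leading term y²: no divisor's leading term divides it; move -y² to the remainder.
  leading term y: no divisor's leading term divides it; move -3y to the remainder.
  leading term 1: no divisor's leading term divides it; move -1 to the remainder.
  remainder 3y⁴ + 3y³ - y² - 3y - 1 ≠ 0; add g_4 = 3y⁴ + 3y³ - y² - 3y - 1 to the basis.

The other S-polynomials (S(f_2,g_3), S(f_1,g_4), S(f_2,g_4), S(g_3,g_4)) all reduce to 0 modulo the current basis, so we have a Gröbner basis.
Inter-reduce: drop elements whose leading term is divisible by another's, tail-reduce, and make monic.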